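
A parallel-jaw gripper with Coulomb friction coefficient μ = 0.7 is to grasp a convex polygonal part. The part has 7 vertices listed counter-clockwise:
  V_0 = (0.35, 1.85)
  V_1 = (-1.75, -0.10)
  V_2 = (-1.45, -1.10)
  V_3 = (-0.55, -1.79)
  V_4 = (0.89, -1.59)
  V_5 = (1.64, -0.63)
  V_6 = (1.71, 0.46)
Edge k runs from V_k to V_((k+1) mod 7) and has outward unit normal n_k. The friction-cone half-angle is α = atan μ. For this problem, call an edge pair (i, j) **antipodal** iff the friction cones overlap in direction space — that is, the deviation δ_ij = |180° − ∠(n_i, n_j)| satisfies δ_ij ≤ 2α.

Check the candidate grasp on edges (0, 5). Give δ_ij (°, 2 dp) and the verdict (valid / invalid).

α = atan 0.7 = 34.99°;  2α = 69.98°
edge 0: e_0 = (-2.10, -1.95);  n_0 = (-0.6805, +0.7328)
edge 5: e_5 = (+0.07, +1.09);  n_5 = (+0.9979, -0.0641)
∠(n_0, n_5) = 136.55°
δ = |180° − 136.55°| = 43.45°
43.45° ≤ 2α = 69.98°  →  valid

δ = 43.45°, valid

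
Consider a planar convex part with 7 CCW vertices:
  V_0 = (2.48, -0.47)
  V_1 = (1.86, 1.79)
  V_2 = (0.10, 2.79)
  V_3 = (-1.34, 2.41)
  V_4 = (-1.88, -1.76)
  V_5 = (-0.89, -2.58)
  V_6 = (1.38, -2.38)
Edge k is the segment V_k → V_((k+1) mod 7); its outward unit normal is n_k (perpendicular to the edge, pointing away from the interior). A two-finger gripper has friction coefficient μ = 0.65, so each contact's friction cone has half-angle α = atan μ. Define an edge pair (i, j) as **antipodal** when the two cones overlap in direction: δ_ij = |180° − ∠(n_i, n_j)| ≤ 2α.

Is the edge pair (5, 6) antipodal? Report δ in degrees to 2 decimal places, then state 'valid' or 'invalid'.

δ = 124.97°, invalid

α = atan 0.65 = 33.02°;  2α = 66.05°
edge 5: e_5 = (+2.27, +0.20);  n_5 = (+0.0878, -0.9961)
edge 6: e_6 = (+1.10, +1.91);  n_6 = (+0.8666, -0.4991)
∠(n_5, n_6) = 55.03°
δ = |180° − 55.03°| = 124.97°
124.97° > 2α = 66.05°  →  invalid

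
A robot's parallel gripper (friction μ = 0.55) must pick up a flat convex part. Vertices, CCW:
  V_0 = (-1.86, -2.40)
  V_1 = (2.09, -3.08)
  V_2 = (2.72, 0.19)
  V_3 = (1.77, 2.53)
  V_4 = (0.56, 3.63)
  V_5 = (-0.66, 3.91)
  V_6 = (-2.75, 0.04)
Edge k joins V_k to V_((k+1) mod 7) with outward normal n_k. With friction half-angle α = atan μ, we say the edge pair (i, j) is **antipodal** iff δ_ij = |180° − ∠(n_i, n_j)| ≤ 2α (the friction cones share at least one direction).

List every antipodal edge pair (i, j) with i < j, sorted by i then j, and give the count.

count = 8; pairs: (0,3), (0,4), (1,5), (1,6), (2,5), (2,6), (3,6), (4,6)

α = atan 0.55 = 28.81°;  2α = 57.62°
n_0 = (-0.1697, -0.9855)
n_1 = (+0.9819, -0.1892)
n_2 = (+0.9266, +0.3762)
n_3 = (+0.6727, +0.7399)
n_4 = (+0.2237, +0.9747)
n_5 = (-0.8799, +0.4752)
n_6 = (-0.9395, -0.3427)
  (0,1): δ = 91.14°  ·
  (0,2): δ = 58.14°  ·
  (0,3): δ = 32.51°  ✓
  (0,4): δ = 3.16°  ✓
  (0,5): δ = 71.40°  ·
  (0,6): δ = 119.81°  ·
  (1,2): δ = 147.00°  ·
  (1,3): δ = 121.37°  ·
  (1,4): δ = 92.02°  ·
  (1,5): δ = 17.47°  ✓
  (1,6): δ = 30.94°  ✓
  (2,3): δ = 154.37°  ·
  (2,4): δ = 125.02°  ·
  (2,5): δ = 50.47°  ✓
  (2,6): δ = 2.06°  ✓
  (3,4): δ = 150.65°  ·
  (3,5): δ = 76.10°  ·
  (3,6): δ = 27.69°  ✓
  (4,5): δ = 105.45°  ·
  (4,6): δ = 57.03°  ✓
  (5,6): δ = 131.59°  ·
antipodal pairs: 8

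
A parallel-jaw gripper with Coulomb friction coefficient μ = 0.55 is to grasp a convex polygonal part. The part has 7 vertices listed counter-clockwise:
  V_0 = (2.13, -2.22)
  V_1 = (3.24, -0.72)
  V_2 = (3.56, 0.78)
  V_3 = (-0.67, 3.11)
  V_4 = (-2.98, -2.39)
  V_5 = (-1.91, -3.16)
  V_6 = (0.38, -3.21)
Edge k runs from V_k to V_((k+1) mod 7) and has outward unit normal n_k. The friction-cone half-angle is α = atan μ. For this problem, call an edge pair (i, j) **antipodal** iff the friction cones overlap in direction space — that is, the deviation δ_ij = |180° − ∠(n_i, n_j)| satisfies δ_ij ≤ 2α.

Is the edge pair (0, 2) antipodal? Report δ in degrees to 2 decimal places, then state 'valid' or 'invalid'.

α = atan 0.55 = 28.81°;  2α = 57.62°
edge 0: e_0 = (+1.11, +1.50);  n_0 = (+0.8038, -0.5948)
edge 2: e_2 = (-4.23, +2.33);  n_2 = (+0.4825, +0.8759)
∠(n_0, n_2) = 97.65°
δ = |180° − 97.65°| = 82.35°
82.35° > 2α = 57.62°  →  invalid

δ = 82.35°, invalid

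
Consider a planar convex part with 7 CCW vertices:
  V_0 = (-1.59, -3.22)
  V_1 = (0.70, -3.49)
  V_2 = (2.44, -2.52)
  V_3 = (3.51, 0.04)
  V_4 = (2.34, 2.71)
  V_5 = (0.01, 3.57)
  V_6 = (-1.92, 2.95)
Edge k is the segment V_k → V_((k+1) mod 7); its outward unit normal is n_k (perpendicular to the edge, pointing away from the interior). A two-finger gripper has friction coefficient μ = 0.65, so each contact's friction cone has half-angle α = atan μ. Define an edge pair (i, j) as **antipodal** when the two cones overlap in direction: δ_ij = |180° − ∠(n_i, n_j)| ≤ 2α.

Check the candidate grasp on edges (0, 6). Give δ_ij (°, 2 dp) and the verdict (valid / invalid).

δ = 99.79°, invalid

α = atan 0.65 = 33.02°;  2α = 66.05°
edge 0: e_0 = (+2.29, -0.27);  n_0 = (-0.1171, -0.9931)
edge 6: e_6 = (+0.33, -6.17);  n_6 = (-0.9986, -0.0534)
∠(n_0, n_6) = 80.21°
δ = |180° − 80.21°| = 99.79°
99.79° > 2α = 66.05°  →  invalid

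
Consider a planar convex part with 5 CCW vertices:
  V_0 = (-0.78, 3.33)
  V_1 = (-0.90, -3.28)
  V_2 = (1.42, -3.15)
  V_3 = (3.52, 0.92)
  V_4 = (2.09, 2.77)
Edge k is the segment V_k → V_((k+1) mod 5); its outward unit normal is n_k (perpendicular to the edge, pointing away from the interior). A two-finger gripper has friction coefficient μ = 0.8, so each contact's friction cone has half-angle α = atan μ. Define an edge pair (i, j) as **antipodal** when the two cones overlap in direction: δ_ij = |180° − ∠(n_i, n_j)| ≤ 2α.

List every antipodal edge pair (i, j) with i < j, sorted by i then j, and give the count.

count = 5; pairs: (0,2), (0,3), (1,3), (1,4), (2,4)

α = atan 0.8 = 38.66°;  2α = 77.32°
n_0 = (-0.9998, +0.0182)
n_1 = (+0.0559, -0.9984)
n_2 = (+0.8887, -0.4585)
n_3 = (+0.7912, +0.6116)
n_4 = (+0.1915, +0.9815)
  (0,1): δ = 85.75°  ·
  (0,2): δ = 26.25°  ✓
  (0,3): δ = 38.74°  ✓
  (0,4): δ = 80.00°  ·
  (1,2): δ = 120.50°  ·
  (1,3): δ = 55.50°  ✓
  (1,4): δ = 14.25°  ✓
  (2,3): δ = 115.00°  ·
  (2,4): δ = 73.75°  ✓
  (3,4): δ = 138.74°  ·
antipodal pairs: 5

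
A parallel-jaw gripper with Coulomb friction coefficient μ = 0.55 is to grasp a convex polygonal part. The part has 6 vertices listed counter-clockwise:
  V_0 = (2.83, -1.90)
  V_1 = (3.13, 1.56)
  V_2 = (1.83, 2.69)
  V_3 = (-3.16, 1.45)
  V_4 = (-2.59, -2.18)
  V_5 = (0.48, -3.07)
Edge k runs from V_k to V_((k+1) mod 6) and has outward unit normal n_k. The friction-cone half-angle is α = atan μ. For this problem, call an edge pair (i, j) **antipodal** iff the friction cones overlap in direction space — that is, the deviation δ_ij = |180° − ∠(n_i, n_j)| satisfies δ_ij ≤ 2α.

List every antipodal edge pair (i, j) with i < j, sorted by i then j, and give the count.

count = 5; pairs: (0,3), (1,3), (1,4), (2,4), (2,5)

α = atan 0.55 = 28.81°;  2α = 57.62°
n_0 = (+0.9963, -0.0864)
n_1 = (+0.6560, +0.7547)
n_2 = (-0.2412, +0.9705)
n_3 = (-0.9879, -0.1551)
n_4 = (-0.2784, -0.9605)
n_5 = (+0.4457, -0.8952)
  (0,1): δ = 126.04°  ·
  (0,2): δ = 71.09°  ·
  (0,3): δ = 13.88°  ✓
  (0,4): δ = 78.79°  ·
  (0,5): δ = 121.42°  ·
  (1,2): δ = 125.05°  ·
  (1,3): δ = 40.08°  ✓
  (1,4): δ = 24.83°  ✓
  (1,5): δ = 67.47°  ·
  (2,3): δ = 95.03°  ·
  (2,4): δ = 30.12°  ✓
  (2,5): δ = 12.51°  ✓
  (3,4): δ = 115.09°  ·
  (3,5): δ = 72.46°  ·
  (4,5): δ = 137.37°  ·
antipodal pairs: 5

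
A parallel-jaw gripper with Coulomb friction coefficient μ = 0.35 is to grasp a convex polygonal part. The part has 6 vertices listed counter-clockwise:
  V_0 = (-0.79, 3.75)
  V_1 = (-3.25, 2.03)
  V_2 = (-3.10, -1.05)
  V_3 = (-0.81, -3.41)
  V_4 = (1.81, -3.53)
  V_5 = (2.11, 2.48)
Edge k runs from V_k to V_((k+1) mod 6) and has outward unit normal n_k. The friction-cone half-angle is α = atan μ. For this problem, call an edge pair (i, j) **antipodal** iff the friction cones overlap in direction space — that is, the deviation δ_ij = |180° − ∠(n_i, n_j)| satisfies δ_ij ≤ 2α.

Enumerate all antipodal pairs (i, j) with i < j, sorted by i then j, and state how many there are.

α = atan 0.35 = 19.29°;  2α = 38.58°
n_0 = (-0.5730, +0.8195)
n_1 = (-0.9988, -0.0486)
n_2 = (-0.7177, -0.6964)
n_3 = (-0.0458, -0.9990)
n_4 = (+0.9988, -0.0499)
n_5 = (+0.4012, +0.9160)
  (0,1): δ = 122.17°  ·
  (0,2): δ = 80.82°  ·
  (0,3): δ = 37.58°  ✓
  (0,4): δ = 52.18°  ·
  (0,5): δ = 121.39°  ·
  (1,2): δ = 138.65°  ·
  (1,3): δ = 95.41°  ·
  (1,4): δ = 5.65°  ✓
  (1,5): δ = 63.56°  ·
  (2,3): δ = 136.76°  ·
  (2,4): δ = 47.00°  ·
  (2,5): δ = 22.21°  ✓
  (3,4): δ = 90.24°  ·
  (3,5): δ = 21.03°  ✓
  (4,5): δ = 110.79°  ·
antipodal pairs: 4

count = 4; pairs: (0,3), (1,4), (2,5), (3,5)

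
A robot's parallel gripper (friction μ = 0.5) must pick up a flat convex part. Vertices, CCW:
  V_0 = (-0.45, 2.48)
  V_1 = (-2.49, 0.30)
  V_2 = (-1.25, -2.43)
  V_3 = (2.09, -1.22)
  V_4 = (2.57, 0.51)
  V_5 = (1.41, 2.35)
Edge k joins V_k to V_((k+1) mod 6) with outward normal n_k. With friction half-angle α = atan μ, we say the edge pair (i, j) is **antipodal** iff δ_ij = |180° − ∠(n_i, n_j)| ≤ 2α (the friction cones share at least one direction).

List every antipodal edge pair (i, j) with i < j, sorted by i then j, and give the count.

count = 5; pairs: (0,2), (0,3), (1,3), (1,4), (2,5)

α = atan 0.5 = 26.57°;  2α = 53.13°
n_0 = (-0.7302, +0.6833)
n_1 = (-0.9105, -0.4136)
n_2 = (+0.3406, -0.9402)
n_3 = (+0.9636, -0.2674)
n_4 = (+0.8459, +0.5333)
n_5 = (+0.0697, +0.9976)
  (0,1): δ = 112.47°  ·
  (0,2): δ = 26.99°  ✓
  (0,3): δ = 27.59°  ✓
  (0,4): δ = 75.33°  ·
  (0,5): δ = 129.10°  ·
  (1,2): δ = 94.51°  ·
  (1,3): δ = 39.94°  ✓
  (1,4): δ = 7.80°  ✓
  (1,5): δ = 61.57°  ·
  (2,3): δ = 125.42°  ·
  (2,4): δ = 77.69°  ·
  (2,5): δ = 23.91°  ✓
  (3,4): δ = 132.26°  ·
  (3,5): δ = 78.49°  ·
  (4,5): δ = 126.23°  ·
antipodal pairs: 5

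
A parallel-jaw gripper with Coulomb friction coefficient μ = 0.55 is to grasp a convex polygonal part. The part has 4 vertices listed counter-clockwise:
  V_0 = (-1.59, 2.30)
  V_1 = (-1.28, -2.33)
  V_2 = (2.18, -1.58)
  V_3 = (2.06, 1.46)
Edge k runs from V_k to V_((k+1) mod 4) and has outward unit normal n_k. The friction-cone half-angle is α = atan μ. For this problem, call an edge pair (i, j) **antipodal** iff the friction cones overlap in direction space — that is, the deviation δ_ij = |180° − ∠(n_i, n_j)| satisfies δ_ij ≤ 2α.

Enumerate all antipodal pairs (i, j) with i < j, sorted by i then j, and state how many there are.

α = atan 0.55 = 28.81°;  2α = 57.62°
n_0 = (-0.9978, -0.0668)
n_1 = (+0.2118, -0.9773)
n_2 = (+0.9992, +0.0394)
n_3 = (+0.2243, +0.9745)
  (0,1): δ = 81.60°  ·
  (0,2): δ = 1.57°  ✓
  (0,3): δ = 73.21°  ·
  (1,2): δ = 99.97°  ·
  (1,3): δ = 25.19°  ✓
  (2,3): δ = 105.22°  ·
antipodal pairs: 2

count = 2; pairs: (0,2), (1,3)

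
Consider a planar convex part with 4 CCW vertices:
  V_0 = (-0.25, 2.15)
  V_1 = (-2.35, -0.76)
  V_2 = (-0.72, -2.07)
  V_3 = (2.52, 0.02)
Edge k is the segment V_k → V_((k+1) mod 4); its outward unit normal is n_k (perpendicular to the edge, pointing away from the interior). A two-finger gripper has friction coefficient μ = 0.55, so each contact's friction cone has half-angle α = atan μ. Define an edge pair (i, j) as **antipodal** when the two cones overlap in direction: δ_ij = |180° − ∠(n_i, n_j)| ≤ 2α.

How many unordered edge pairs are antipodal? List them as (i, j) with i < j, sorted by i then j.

α = atan 0.55 = 28.81°;  2α = 57.62°
n_0 = (-0.8109, +0.5852)
n_1 = (-0.6264, -0.7795)
n_2 = (+0.5421, -0.8403)
n_3 = (+0.6096, +0.7927)
  (0,1): δ = 92.97°  ·
  (0,2): δ = 21.36°  ✓
  (0,3): δ = 88.26°  ·
  (1,2): δ = 108.39°  ·
  (1,3): δ = 1.23°  ✓
  (2,3): δ = 70.38°  ·
antipodal pairs: 2

count = 2; pairs: (0,2), (1,3)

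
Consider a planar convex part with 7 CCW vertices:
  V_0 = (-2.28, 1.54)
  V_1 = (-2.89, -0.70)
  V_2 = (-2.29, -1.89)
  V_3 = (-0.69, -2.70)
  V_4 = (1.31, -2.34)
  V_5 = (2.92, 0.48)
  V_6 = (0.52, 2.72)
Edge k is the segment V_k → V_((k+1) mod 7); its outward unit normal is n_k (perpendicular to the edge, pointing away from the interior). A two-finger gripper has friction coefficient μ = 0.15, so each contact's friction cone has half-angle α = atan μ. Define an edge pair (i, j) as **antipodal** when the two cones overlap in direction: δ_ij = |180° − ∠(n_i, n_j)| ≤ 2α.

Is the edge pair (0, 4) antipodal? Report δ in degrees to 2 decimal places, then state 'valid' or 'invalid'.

δ = 14.49°, valid

α = atan 0.15 = 8.53°;  2α = 17.06°
edge 0: e_0 = (-0.61, -2.24);  n_0 = (-0.9649, +0.2628)
edge 4: e_4 = (+1.61, +2.82);  n_4 = (+0.8684, -0.4958)
∠(n_0, n_4) = 165.51°
δ = |180° − 165.51°| = 14.49°
14.49° ≤ 2α = 17.06°  →  valid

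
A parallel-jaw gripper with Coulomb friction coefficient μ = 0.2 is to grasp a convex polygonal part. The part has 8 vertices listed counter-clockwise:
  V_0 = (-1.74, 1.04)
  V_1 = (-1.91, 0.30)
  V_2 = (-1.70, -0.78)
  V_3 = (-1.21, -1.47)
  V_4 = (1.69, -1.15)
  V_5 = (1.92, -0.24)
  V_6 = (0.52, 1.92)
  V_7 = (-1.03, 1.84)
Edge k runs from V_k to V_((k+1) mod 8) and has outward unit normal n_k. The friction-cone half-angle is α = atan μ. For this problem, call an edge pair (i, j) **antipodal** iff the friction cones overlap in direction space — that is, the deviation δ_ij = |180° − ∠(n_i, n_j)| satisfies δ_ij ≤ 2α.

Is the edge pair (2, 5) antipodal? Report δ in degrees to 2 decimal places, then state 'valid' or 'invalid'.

δ = 2.43°, valid

α = atan 0.2 = 11.31°;  2α = 22.62°
edge 2: e_2 = (+0.49, -0.69);  n_2 = (-0.8153, -0.5790)
edge 5: e_5 = (-1.40, +2.16);  n_5 = (+0.8392, +0.5439)
∠(n_2, n_5) = 177.57°
δ = |180° − 177.57°| = 2.43°
2.43° ≤ 2α = 22.62°  →  valid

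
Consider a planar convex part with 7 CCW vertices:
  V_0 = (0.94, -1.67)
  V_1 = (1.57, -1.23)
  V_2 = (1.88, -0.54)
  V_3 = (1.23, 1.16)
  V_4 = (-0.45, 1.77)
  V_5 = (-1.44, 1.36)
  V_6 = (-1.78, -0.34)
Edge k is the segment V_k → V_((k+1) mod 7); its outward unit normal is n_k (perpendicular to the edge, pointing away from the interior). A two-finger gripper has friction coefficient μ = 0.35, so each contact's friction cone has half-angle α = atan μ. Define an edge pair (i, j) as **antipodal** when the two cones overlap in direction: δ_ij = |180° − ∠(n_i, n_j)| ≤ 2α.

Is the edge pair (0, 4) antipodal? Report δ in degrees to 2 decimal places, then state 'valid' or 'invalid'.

δ = 12.43°, valid

α = atan 0.35 = 19.29°;  2α = 38.58°
edge 0: e_0 = (+0.63, +0.44);  n_0 = (+0.5726, -0.8198)
edge 4: e_4 = (-0.99, -0.41);  n_4 = (-0.3826, +0.9239)
∠(n_0, n_4) = 167.57°
δ = |180° − 167.57°| = 12.43°
12.43° ≤ 2α = 38.58°  →  valid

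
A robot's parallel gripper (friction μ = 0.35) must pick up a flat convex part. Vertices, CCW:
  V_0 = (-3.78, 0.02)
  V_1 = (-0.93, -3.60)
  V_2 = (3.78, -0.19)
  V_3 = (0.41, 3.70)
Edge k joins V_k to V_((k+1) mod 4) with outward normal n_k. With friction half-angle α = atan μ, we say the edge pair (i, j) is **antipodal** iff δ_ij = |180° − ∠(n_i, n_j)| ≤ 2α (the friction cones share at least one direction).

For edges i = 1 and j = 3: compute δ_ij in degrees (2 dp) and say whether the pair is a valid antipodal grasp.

α = atan 0.35 = 19.29°;  2α = 38.58°
edge 1: e_1 = (+4.71, +3.41);  n_1 = (+0.5864, -0.8100)
edge 3: e_3 = (-4.19, -3.68);  n_3 = (-0.6599, +0.7514)
∠(n_1, n_3) = 174.61°
δ = |180° − 174.61°| = 5.39°
5.39° ≤ 2α = 38.58°  →  valid

δ = 5.39°, valid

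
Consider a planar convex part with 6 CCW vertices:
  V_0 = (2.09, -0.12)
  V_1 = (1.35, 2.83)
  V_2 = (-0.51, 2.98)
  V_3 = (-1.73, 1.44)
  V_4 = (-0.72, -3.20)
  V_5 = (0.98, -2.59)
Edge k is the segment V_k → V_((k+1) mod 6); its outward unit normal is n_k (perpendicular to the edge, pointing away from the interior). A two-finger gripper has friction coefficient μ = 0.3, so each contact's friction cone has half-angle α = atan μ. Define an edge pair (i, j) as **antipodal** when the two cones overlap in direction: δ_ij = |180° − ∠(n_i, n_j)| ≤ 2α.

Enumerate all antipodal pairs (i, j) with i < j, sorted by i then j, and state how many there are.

α = atan 0.3 = 16.70°;  2α = 33.40°
n_0 = (+0.9699, +0.2433)
n_1 = (+0.0804, +0.9968)
n_2 = (-0.7838, +0.6210)
n_3 = (-0.9771, -0.2127)
n_4 = (+0.3377, -0.9412)
n_5 = (+0.9121, -0.4099)
  (0,1): δ = 108.69°  ·
  (0,2): δ = 52.47°  ·
  (0,3): δ = 1.80°  ✓
  (0,4): δ = 95.66°  ·
  (0,5): δ = 141.72°  ·
  (1,2): δ = 123.78°  ·
  (1,3): δ = 73.11°  ·
  (1,4): δ = 24.35°  ✓
  (1,5): δ = 70.41°  ·
  (2,3): δ = 129.33°  ·
  (2,4): δ = 31.87°  ✓
  (2,5): δ = 14.19°  ✓
  (3,4): δ = 82.54°  ·
  (3,5): δ = 36.48°  ·
  (4,5): δ = 133.94°  ·
antipodal pairs: 4

count = 4; pairs: (0,3), (1,4), (2,4), (2,5)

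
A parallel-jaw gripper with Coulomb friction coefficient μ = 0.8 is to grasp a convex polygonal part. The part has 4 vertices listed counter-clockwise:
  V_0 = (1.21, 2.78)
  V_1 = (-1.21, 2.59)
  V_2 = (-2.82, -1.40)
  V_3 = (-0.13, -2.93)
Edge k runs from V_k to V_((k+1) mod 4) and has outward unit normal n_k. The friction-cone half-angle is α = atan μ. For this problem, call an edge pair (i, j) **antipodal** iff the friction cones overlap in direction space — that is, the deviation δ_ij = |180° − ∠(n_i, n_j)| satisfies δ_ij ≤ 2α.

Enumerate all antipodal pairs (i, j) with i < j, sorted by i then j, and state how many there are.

count = 4; pairs: (0,2), (0,3), (1,3), (2,3)

α = atan 0.8 = 38.66°;  2α = 77.32°
n_0 = (-0.0783, +0.9969)
n_1 = (-0.9274, +0.3742)
n_2 = (-0.4944, -0.8692)
n_3 = (+0.9736, -0.2285)
  (0,1): δ = 116.46°  ·
  (0,2): δ = 34.12°  ✓
  (0,3): δ = 72.30°  ✓
  (1,2): δ = 97.66°  ·
  (1,3): δ = 8.77°  ✓
  (2,3): δ = 73.58°  ✓
antipodal pairs: 4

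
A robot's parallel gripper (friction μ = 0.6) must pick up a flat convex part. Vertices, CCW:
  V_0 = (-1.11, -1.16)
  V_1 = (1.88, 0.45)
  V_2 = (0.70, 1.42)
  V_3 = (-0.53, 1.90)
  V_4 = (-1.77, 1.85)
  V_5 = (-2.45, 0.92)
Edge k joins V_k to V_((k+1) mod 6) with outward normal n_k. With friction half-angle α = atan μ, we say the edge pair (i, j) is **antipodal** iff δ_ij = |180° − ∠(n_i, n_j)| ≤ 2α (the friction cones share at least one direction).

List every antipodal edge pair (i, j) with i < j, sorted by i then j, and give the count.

α = atan 0.6 = 30.96°;  2α = 61.93°
n_0 = (+0.4741, -0.8805)
n_1 = (+0.6350, +0.7725)
n_2 = (+0.3635, +0.9316)
n_3 = (-0.0403, +0.9992)
n_4 = (-0.8072, +0.5902)
n_5 = (-0.8407, -0.5416)
  (0,1): δ = 67.72°  ·
  (0,2): δ = 49.62°  ✓
  (0,3): δ = 25.99°  ✓
  (0,4): δ = 25.53°  ✓
  (0,5): δ = 94.49°  ·
  (1,2): δ = 161.90°  ·
  (1,3): δ = 138.27°  ·
  (1,4): δ = 86.75°  ·
  (1,5): δ = 17.79°  ✓
  (2,3): δ = 156.37°  ·
  (2,4): δ = 104.86°  ·
  (2,5): δ = 35.89°  ✓
  (3,4): δ = 128.48°  ·
  (3,5): δ = 59.52°  ✓
  (4,5): δ = 111.04°  ·
antipodal pairs: 6

count = 6; pairs: (0,2), (0,3), (0,4), (1,5), (2,5), (3,5)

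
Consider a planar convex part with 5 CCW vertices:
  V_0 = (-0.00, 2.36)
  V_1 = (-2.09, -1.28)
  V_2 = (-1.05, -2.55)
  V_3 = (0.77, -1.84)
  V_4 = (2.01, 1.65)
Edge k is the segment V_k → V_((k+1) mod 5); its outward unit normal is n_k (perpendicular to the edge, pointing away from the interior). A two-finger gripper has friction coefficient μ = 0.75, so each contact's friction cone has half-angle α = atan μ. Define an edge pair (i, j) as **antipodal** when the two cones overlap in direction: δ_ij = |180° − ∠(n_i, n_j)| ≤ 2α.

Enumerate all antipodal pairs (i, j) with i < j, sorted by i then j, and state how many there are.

count = 5; pairs: (0,2), (0,3), (1,3), (1,4), (2,4)

α = atan 0.75 = 36.87°;  2α = 73.74°
n_0 = (-0.8672, +0.4979)
n_1 = (-0.7737, -0.6336)
n_2 = (+0.3634, -0.9316)
n_3 = (+0.9423, -0.3348)
n_4 = (+0.3331, +0.9429)
  (0,1): δ = 110.82°  ·
  (0,2): δ = 38.83°  ✓
  (0,3): δ = 10.30°  ✓
  (0,4): δ = 100.41°  ·
  (1,2): δ = 108.00°  ·
  (1,3): δ = 58.87°  ✓
  (1,4): δ = 31.23°  ✓
  (2,3): δ = 130.87°  ·
  (2,4): δ = 40.77°  ✓
  (3,4): δ = 89.89°  ·
antipodal pairs: 5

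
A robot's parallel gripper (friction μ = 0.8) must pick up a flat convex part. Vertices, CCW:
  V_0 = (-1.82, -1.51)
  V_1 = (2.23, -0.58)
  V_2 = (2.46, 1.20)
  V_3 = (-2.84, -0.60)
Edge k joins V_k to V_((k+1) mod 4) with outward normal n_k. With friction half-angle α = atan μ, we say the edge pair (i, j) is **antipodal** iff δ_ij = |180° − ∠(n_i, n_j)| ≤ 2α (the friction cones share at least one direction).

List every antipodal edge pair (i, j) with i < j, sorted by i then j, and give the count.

count = 4; pairs: (0,2), (1,2), (1,3), (2,3)

α = atan 0.8 = 38.66°;  2α = 77.32°
n_0 = (+0.2238, -0.9746)
n_1 = (+0.9918, -0.1281)
n_2 = (-0.3216, +0.9469)
n_3 = (-0.6657, -0.7462)
  (0,1): δ = 110.30°  ·
  (0,2): δ = 5.83°  ✓
  (0,3): δ = 125.33°  ·
  (1,2): δ = 63.88°  ✓
  (1,3): δ = 55.62°  ✓
  (2,3): δ = 60.50°  ✓
antipodal pairs: 4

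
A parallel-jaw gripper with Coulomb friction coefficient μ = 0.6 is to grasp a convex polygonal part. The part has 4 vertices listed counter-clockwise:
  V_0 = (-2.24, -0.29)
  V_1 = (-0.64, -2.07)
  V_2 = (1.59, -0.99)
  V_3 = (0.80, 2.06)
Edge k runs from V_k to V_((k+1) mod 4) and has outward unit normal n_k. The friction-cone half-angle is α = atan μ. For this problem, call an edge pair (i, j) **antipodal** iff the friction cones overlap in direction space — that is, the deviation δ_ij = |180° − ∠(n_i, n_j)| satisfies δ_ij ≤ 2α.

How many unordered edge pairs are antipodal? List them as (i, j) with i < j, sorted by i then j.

α = atan 0.6 = 30.96°;  2α = 61.93°
n_0 = (-0.7437, -0.6685)
n_1 = (+0.4359, -0.9000)
n_2 = (+0.9681, +0.2507)
n_3 = (-0.6116, +0.7912)
  (0,1): δ = 106.11°  ·
  (0,2): δ = 27.43°  ✓
  (0,3): δ = 85.75°  ·
  (1,2): δ = 101.32°  ·
  (1,3): δ = 11.86°  ✓
  (2,3): δ = 66.82°  ·
antipodal pairs: 2

count = 2; pairs: (0,2), (1,3)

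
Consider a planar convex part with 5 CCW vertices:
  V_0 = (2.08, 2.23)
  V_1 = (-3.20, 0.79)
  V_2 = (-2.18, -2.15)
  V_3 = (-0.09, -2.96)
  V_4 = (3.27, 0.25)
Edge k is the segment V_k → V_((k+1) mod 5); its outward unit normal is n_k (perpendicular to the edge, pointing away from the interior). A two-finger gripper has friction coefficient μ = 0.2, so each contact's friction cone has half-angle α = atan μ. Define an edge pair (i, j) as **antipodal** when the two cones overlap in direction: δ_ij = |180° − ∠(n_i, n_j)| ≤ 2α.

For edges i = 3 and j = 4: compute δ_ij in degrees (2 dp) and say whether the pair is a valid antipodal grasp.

δ = 102.69°, invalid

α = atan 0.2 = 11.31°;  2α = 22.62°
edge 3: e_3 = (+3.36, +3.21);  n_3 = (+0.6908, -0.7231)
edge 4: e_4 = (-1.19, +1.98);  n_4 = (+0.8571, +0.5151)
∠(n_3, n_4) = 77.31°
δ = |180° − 77.31°| = 102.69°
102.69° > 2α = 22.62°  →  invalid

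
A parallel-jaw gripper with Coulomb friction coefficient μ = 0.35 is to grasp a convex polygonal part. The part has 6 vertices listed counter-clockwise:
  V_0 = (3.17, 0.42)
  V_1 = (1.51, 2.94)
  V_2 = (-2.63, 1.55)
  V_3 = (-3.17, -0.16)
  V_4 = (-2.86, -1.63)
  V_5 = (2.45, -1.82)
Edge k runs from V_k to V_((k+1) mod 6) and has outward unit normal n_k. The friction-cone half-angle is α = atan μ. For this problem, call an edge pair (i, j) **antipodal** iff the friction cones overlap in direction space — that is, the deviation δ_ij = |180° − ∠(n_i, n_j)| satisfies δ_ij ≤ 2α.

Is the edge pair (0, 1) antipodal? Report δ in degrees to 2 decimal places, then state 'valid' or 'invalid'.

δ = 104.81°, invalid

α = atan 0.35 = 19.29°;  2α = 38.58°
edge 0: e_0 = (-1.66, +2.52);  n_0 = (+0.8351, +0.5501)
edge 1: e_1 = (-4.14, -1.39);  n_1 = (-0.3183, +0.9480)
∠(n_0, n_1) = 75.19°
δ = |180° − 75.19°| = 104.81°
104.81° > 2α = 38.58°  →  invalid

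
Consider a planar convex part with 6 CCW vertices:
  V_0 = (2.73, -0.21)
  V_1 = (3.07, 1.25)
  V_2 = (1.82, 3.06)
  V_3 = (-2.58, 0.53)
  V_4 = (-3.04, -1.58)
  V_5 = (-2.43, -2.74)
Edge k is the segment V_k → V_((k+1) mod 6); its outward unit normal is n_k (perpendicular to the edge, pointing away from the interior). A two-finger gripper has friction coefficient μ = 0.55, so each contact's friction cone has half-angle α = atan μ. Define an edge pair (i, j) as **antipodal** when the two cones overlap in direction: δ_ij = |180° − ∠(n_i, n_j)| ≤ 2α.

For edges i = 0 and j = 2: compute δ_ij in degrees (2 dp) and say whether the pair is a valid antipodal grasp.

α = atan 0.55 = 28.81°;  2α = 57.62°
edge 0: e_0 = (+0.34, +1.46);  n_0 = (+0.9739, -0.2268)
edge 2: e_2 = (-4.40, -2.53);  n_2 = (-0.4985, +0.8669)
∠(n_0, n_2) = 133.01°
δ = |180° − 133.01°| = 46.99°
46.99° ≤ 2α = 57.62°  →  valid

δ = 46.99°, valid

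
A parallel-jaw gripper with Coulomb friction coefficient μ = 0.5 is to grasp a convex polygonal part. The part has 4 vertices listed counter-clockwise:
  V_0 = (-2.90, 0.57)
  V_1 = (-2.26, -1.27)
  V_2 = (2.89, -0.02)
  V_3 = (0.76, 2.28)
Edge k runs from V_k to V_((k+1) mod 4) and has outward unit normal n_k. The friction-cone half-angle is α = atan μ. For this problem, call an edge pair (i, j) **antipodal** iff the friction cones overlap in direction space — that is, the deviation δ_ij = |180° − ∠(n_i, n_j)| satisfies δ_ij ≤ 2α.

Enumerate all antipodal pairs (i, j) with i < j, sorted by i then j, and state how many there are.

α = atan 0.5 = 26.57°;  2α = 53.13°
n_0 = (-0.9445, -0.3285)
n_1 = (+0.2359, -0.9718)
n_2 = (+0.7337, +0.6795)
n_3 = (-0.4233, +0.9060)
  (0,1): δ = 95.54°  ·
  (0,2): δ = 23.62°  ✓
  (0,3): δ = 95.86°  ·
  (1,2): δ = 60.84°  ·
  (1,3): δ = 11.40°  ✓
  (2,3): δ = 107.76°  ·
antipodal pairs: 2

count = 2; pairs: (0,2), (1,3)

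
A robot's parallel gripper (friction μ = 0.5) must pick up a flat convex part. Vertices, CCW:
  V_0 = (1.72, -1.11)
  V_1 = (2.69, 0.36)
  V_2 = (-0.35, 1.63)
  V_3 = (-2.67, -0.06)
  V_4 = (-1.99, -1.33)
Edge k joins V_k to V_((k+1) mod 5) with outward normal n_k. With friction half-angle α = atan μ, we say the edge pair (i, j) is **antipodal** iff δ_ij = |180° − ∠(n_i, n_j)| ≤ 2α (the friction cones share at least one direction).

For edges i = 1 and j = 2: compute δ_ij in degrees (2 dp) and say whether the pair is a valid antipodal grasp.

α = atan 0.5 = 26.57°;  2α = 53.13°
edge 1: e_1 = (-3.04, +1.27);  n_1 = (+0.3855, +0.9227)
edge 2: e_2 = (-2.32, -1.69);  n_2 = (-0.5888, +0.8083)
∠(n_1, n_2) = 58.74°
δ = |180° − 58.74°| = 121.26°
121.26° > 2α = 53.13°  →  invalid

δ = 121.26°, invalid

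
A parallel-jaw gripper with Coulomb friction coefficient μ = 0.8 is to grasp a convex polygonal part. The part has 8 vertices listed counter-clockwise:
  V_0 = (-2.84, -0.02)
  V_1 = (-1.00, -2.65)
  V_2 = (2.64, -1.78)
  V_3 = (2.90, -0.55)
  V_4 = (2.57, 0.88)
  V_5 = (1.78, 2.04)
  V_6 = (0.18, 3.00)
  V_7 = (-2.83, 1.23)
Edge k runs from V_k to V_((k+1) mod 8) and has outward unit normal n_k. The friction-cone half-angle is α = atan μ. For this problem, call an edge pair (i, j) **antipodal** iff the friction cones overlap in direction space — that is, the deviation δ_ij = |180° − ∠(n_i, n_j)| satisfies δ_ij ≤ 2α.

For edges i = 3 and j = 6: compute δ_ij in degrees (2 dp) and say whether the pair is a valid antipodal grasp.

α = atan 0.8 = 38.66°;  2α = 77.32°
edge 3: e_3 = (-0.33, +1.43);  n_3 = (+0.9744, +0.2249)
edge 6: e_6 = (-3.01, -1.77);  n_6 = (-0.5069, +0.8620)
∠(n_3, n_6) = 107.46°
δ = |180° − 107.46°| = 72.54°
72.54° ≤ 2α = 77.32°  →  valid

δ = 72.54°, valid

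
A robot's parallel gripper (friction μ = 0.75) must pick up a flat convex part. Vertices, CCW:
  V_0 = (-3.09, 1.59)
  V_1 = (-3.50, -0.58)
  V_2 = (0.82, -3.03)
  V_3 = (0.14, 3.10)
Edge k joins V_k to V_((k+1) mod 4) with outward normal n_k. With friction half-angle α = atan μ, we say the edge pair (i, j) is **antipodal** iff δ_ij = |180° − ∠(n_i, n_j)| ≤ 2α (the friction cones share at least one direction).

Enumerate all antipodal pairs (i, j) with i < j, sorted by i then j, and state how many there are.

count = 4; pairs: (0,2), (1,2), (1,3), (2,3)

α = atan 0.75 = 36.87°;  2α = 73.74°
n_0 = (-0.9826, +0.1857)
n_1 = (-0.4933, -0.8698)
n_2 = (+0.9939, +0.1103)
n_3 = (-0.4235, +0.9059)
  (0,1): δ = 108.86°  ·
  (0,2): δ = 17.03°  ✓
  (0,3): δ = 125.76°  ·
  (1,2): δ = 54.11°  ✓
  (1,3): δ = 54.61°  ✓
  (2,3): δ = 71.27°  ✓
antipodal pairs: 4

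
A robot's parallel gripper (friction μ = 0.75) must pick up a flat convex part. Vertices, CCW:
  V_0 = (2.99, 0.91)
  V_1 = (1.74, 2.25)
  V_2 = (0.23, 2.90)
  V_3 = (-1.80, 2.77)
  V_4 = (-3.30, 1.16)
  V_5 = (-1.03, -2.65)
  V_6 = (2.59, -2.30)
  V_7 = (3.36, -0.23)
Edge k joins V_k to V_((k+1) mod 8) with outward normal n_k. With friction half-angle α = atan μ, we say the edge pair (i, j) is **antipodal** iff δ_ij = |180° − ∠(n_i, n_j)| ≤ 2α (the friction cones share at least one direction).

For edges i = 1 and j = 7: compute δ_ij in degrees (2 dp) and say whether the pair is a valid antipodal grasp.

δ = 131.27°, invalid

α = atan 0.75 = 36.87°;  2α = 73.74°
edge 1: e_1 = (-1.51, +0.65);  n_1 = (+0.3954, +0.9185)
edge 7: e_7 = (-0.37, +1.14);  n_7 = (+0.9512, +0.3087)
∠(n_1, n_7) = 48.73°
δ = |180° − 48.73°| = 131.27°
131.27° > 2α = 73.74°  →  invalid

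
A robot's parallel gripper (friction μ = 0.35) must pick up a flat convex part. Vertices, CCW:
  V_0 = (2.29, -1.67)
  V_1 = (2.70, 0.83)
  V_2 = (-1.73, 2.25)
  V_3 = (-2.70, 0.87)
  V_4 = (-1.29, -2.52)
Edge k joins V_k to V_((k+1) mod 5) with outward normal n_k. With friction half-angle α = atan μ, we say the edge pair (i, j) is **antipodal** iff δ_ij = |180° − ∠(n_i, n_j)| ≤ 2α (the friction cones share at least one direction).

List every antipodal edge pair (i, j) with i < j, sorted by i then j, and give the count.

α = atan 0.35 = 19.29°;  2α = 38.58°
n_0 = (+0.9868, -0.1618)
n_1 = (+0.3052, +0.9523)
n_2 = (-0.8181, +0.5751)
n_3 = (-0.9233, -0.3840)
n_4 = (+0.2310, -0.9730)
  (0,1): δ = 98.46°  ·
  (0,2): δ = 25.79°  ✓
  (0,3): δ = 31.90°  ✓
  (0,4): δ = 112.67°  ·
  (1,2): δ = 107.33°  ·
  (1,3): δ = 49.64°  ·
  (1,4): δ = 31.13°  ✓
  (2,3): δ = 122.31°  ·
  (2,4): δ = 41.54°  ·
  (3,4): δ = 99.23°  ·
antipodal pairs: 3

count = 3; pairs: (0,2), (0,3), (1,4)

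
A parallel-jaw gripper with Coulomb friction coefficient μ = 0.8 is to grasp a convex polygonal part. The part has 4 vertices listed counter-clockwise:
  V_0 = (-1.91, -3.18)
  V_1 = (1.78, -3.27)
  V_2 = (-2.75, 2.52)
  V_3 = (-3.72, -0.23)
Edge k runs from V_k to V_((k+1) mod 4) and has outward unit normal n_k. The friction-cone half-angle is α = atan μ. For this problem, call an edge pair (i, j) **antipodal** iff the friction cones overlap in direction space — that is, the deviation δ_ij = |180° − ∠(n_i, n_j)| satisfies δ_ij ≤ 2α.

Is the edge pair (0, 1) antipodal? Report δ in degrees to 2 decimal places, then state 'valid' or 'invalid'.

δ = 50.56°, valid

α = atan 0.8 = 38.66°;  2α = 77.32°
edge 0: e_0 = (+3.69, -0.09);  n_0 = (-0.0244, -0.9997)
edge 1: e_1 = (-4.53, +5.79);  n_1 = (+0.7876, +0.6162)
∠(n_0, n_1) = 129.44°
δ = |180° − 129.44°| = 50.56°
50.56° ≤ 2α = 77.32°  →  valid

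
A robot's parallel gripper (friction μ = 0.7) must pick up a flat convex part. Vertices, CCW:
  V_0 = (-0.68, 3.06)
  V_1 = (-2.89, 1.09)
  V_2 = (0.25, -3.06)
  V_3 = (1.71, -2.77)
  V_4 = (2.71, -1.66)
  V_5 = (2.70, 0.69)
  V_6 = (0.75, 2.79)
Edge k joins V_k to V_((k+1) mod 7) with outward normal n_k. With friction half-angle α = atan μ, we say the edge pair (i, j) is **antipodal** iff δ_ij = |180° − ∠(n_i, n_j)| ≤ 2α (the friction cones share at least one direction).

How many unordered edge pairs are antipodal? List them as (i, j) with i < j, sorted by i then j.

count = 9; pairs: (0,2), (0,3), (0,4), (1,4), (1,5), (1,6), (2,5), (2,6), (3,6)

α = atan 0.7 = 34.99°;  2α = 69.98°
n_0 = (-0.6654, +0.7465)
n_1 = (-0.7975, -0.6034)
n_2 = (+0.1948, -0.9808)
n_3 = (+0.7430, -0.6693)
n_4 = (+1.0000, +0.0043)
n_5 = (+0.7328, +0.6805)
n_6 = (+0.1855, +0.9826)
  (0,1): δ = 94.60°  ·
  (0,2): δ = 30.48°  ✓
  (0,3): δ = 6.27°  ✓
  (0,4): δ = 48.53°  ✓
  (0,5): δ = 91.17°  ·
  (0,6): δ = 127.59°  ·
  (1,2): δ = 115.88°  ·
  (1,3): δ = 79.13°  ·
  (1,4): δ = 36.87°  ✓
  (1,5): δ = 5.77°  ✓
  (1,6): δ = 42.20°  ✓
  (2,3): δ = 143.25°  ·
  (2,4): δ = 100.99°  ·
  (2,5): δ = 58.36°  ✓
  (2,6): δ = 21.93°  ✓
  (3,4): δ = 137.74°  ·
  (3,5): δ = 95.11°  ·
  (3,6): δ = 58.68°  ✓
  (4,5): δ = 137.36°  ·
  (4,6): δ = 100.94°  ·
  (5,6): δ = 143.57°  ·
antipodal pairs: 9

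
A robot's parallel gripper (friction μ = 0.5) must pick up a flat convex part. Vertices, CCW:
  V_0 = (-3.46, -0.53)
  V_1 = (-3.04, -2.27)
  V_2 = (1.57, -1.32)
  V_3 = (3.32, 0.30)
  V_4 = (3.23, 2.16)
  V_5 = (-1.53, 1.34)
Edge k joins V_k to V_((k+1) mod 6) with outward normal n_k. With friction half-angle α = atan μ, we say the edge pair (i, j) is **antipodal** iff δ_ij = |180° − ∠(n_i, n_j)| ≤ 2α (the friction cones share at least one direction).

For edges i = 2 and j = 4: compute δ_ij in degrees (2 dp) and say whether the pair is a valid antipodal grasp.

δ = 33.02°, valid

α = atan 0.5 = 26.57°;  2α = 53.13°
edge 2: e_2 = (+1.75, +1.62);  n_2 = (+0.6793, -0.7338)
edge 4: e_4 = (-4.76, -0.82);  n_4 = (-0.1698, +0.9855)
∠(n_2, n_4) = 146.98°
δ = |180° − 146.98°| = 33.02°
33.02° ≤ 2α = 53.13°  →  valid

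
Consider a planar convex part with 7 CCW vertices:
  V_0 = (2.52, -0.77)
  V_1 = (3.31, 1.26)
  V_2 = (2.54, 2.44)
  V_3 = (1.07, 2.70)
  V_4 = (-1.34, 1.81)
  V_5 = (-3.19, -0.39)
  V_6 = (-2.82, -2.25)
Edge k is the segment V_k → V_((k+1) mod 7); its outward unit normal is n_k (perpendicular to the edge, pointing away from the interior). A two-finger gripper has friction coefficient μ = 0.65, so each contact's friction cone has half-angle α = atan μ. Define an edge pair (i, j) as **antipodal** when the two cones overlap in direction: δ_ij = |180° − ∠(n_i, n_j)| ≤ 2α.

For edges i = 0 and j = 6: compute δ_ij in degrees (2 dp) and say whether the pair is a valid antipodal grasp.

δ = 126.76°, invalid

α = atan 0.65 = 33.02°;  2α = 66.05°
edge 0: e_0 = (+0.79, +2.03);  n_0 = (+0.9319, -0.3627)
edge 6: e_6 = (+5.34, +1.48);  n_6 = (+0.2671, -0.9637)
∠(n_0, n_6) = 53.24°
δ = |180° − 53.24°| = 126.76°
126.76° > 2α = 66.05°  →  invalid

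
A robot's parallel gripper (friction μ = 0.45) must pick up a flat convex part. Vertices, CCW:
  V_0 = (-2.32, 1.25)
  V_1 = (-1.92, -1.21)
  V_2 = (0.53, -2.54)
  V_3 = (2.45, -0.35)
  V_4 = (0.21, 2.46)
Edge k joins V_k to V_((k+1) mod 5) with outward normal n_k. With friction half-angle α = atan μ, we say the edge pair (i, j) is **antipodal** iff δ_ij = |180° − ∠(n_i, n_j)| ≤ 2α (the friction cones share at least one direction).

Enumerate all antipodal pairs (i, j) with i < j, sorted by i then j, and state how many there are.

α = atan 0.45 = 24.23°;  2α = 48.46°
n_0 = (-0.9870, -0.1605)
n_1 = (-0.4771, -0.8789)
n_2 = (+0.7519, -0.6592)
n_3 = (+0.7820, +0.6233)
n_4 = (-0.4315, +0.9021)
  (0,1): δ = 127.73°  ·
  (0,2): δ = 50.48°  ·
  (0,3): δ = 29.32°  ✓
  (0,4): δ = 106.32°  ·
  (1,2): δ = 102.75°  ·
  (1,3): δ = 22.94°  ✓
  (1,4): δ = 54.06°  ·
  (2,3): δ = 100.20°  ·
  (2,4): δ = 23.20°  ✓
  (3,4): δ = 103.00°  ·
antipodal pairs: 3

count = 3; pairs: (0,3), (1,3), (2,4)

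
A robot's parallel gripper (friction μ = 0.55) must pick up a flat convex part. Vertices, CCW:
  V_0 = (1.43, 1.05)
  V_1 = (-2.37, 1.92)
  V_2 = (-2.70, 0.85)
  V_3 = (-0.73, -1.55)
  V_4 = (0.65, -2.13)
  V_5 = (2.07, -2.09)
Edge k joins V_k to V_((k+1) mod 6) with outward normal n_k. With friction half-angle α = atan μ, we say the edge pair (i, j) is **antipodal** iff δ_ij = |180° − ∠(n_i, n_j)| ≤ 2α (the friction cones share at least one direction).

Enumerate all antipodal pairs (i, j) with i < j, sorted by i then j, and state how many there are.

α = atan 0.55 = 28.81°;  2α = 57.62°
n_0 = (+0.2232, +0.9748)
n_1 = (-0.9556, +0.2947)
n_2 = (-0.7730, -0.6345)
n_3 = (-0.3875, -0.9219)
n_4 = (+0.0282, -0.9996)
n_5 = (+0.9799, +0.1997)
  (0,1): δ = 94.24°  ·
  (0,2): δ = 37.72°  ✓
  (0,3): δ = 9.90°  ✓
  (0,4): δ = 14.51°  ✓
  (0,5): δ = 114.42°  ·
  (1,2): δ = 123.48°  ·
  (1,3): δ = 95.66°  ·
  (1,4): δ = 71.25°  ·
  (1,5): δ = 28.66°  ✓
  (2,3): δ = 152.18°  ·
  (2,4): δ = 127.77°  ·
  (2,5): δ = 27.86°  ✓
  (3,4): δ = 155.59°  ·
  (3,5): δ = 55.68°  ✓
  (4,5): δ = 80.09°  ·
antipodal pairs: 6

count = 6; pairs: (0,2), (0,3), (0,4), (1,5), (2,5), (3,5)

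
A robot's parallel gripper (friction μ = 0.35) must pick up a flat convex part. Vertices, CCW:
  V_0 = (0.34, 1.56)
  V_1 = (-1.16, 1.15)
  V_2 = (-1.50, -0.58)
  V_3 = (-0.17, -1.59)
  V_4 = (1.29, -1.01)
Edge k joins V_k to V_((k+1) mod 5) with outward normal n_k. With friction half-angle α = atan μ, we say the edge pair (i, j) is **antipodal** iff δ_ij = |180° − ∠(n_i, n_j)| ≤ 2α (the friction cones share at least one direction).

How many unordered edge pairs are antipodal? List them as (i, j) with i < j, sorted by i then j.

α = atan 0.35 = 19.29°;  2α = 38.58°
n_0 = (-0.2637, +0.9646)
n_1 = (-0.9812, +0.1928)
n_2 = (-0.6048, -0.7964)
n_3 = (+0.3692, -0.9294)
n_4 = (+0.9380, +0.3467)
  (0,1): δ = 116.41°  ·
  (0,2): δ = 52.50°  ·
  (0,3): δ = 6.38°  ✓
  (0,4): δ = 95.00°  ·
  (1,2): δ = 116.09°  ·
  (1,3): δ = 57.22°  ·
  (1,4): δ = 31.41°  ✓
  (2,3): δ = 121.12°  ·
  (2,4): δ = 32.50°  ✓
  (3,4): δ = 91.38°  ·
antipodal pairs: 3

count = 3; pairs: (0,3), (1,4), (2,4)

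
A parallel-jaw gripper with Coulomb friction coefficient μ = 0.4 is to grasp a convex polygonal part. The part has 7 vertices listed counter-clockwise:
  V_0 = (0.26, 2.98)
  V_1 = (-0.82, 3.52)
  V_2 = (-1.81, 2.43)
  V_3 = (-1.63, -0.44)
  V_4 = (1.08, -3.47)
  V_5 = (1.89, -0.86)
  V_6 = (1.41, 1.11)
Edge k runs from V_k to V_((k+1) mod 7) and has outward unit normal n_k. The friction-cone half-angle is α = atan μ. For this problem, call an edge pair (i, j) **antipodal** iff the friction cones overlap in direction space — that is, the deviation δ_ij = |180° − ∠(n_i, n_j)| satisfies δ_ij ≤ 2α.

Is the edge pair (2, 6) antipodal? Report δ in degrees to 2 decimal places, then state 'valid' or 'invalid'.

δ = 28.00°, valid

α = atan 0.4 = 21.80°;  2α = 43.60°
edge 2: e_2 = (+0.18, -2.87);  n_2 = (-0.9980, -0.0626)
edge 6: e_6 = (-1.15, +1.87);  n_6 = (+0.8518, +0.5238)
∠(n_2, n_6) = 152.00°
δ = |180° − 152.00°| = 28.00°
28.00° ≤ 2α = 43.60°  →  valid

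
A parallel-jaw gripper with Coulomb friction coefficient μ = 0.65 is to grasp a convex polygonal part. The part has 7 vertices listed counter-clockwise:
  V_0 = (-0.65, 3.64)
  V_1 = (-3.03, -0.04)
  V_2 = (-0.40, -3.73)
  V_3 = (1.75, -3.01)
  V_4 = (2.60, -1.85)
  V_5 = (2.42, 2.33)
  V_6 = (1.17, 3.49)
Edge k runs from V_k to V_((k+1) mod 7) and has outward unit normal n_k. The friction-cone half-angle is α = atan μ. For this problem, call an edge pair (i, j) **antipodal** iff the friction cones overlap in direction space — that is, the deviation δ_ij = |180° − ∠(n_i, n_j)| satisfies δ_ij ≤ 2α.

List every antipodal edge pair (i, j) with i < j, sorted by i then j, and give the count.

count = 9; pairs: (0,2), (0,3), (0,4), (1,4), (1,5), (1,6), (2,5), (2,6), (3,6)

α = atan 0.65 = 33.02°;  2α = 66.05°
n_0 = (-0.8397, +0.5431)
n_1 = (-0.8143, -0.5804)
n_2 = (+0.3176, -0.9482)
n_3 = (+0.8066, -0.5911)
n_4 = (+0.9991, +0.0430)
n_5 = (+0.6802, +0.7330)
n_6 = (+0.0821, +0.9966)
  (0,1): δ = 111.63°  ·
  (0,2): δ = 38.59°  ✓
  (0,3): δ = 3.34°  ✓
  (0,4): δ = 35.36°  ✓
  (0,5): δ = 80.03°  ·
  (0,6): δ = 118.18°  ·
  (1,2): δ = 106.96°  ·
  (1,3): δ = 71.71°  ·
  (1,4): δ = 33.01°  ✓
  (1,5): δ = 11.66°  ✓
  (1,6): δ = 49.81°  ✓
  (2,3): δ = 144.75°  ·
  (2,4): δ = 106.05°  ·
  (2,5): δ = 61.38°  ✓
  (2,6): δ = 23.23°  ✓
  (3,4): δ = 141.30°  ·
  (3,5): δ = 96.63°  ·
  (3,6): δ = 58.48°  ✓
  (4,5): δ = 135.33°  ·
  (4,6): δ = 97.18°  ·
  (5,6): δ = 141.85°  ·
antipodal pairs: 9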